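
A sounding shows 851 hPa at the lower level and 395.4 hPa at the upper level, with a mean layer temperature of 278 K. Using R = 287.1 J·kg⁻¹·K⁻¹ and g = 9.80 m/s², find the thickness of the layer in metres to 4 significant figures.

Δz ≈ 6243 m

Hypsometric equation: Δz = (R T̄/g) ln(P₁/P₂).
R T̄/g = 287.1 × 278 / 9.80 = 8144.3 m.
ln(851/395.4) = ln(2.1523) = 0.76654.
Δz = 8144.3 × 0.76654 = 6242.9 m.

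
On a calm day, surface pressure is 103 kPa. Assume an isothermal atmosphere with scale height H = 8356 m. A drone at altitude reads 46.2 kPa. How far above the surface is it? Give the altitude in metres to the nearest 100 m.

Invert the barometric formula: z = H ln(P₀/P).
P₀/P = 103/46.2 = 2.2294; ln(2.2294) = 0.80173.
z = 8356.0 × 0.80173 = 6699.3 m.

z ≈ 6700 m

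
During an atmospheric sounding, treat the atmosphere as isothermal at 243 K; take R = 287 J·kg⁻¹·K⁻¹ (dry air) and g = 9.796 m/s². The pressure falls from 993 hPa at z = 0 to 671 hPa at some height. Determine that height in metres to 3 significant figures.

z ≈ 2790 m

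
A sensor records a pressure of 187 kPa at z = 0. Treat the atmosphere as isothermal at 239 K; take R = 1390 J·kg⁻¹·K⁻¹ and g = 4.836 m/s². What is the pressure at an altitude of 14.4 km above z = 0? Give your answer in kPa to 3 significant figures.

P ≈ 152 kPa

Scale height: H = RT/g = 1390 × 239 / 4.836 = 68695 m.
Barometric formula: P = P₀ exp(−z/H).
z/H = 14400/68695 = 0.20962; exp(−0.20962) = 0.81089.
P = 187 × 0.81089 = 151.64 kPa.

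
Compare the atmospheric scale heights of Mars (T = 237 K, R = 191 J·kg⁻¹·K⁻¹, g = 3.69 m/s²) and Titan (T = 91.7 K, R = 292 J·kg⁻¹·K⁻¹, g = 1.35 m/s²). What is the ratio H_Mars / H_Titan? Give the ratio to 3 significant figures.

H = RT/g for each body.
H_Mars = 191 × 237 / 3.69 = 12267 m.
H_Titan = 292 × 91.7 / 1.35 = 19834 m.
H_Mars/H_Titan = 12267/19834 = 0.61848.

H_Mars/H_Titan ≈ 0.618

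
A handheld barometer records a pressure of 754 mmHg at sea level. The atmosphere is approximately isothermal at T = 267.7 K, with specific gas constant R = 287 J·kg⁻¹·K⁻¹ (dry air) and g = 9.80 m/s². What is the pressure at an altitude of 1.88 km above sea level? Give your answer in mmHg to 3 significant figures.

P ≈ 593 mmHg

Scale height: H = RT/g = 287 × 267.7 / 9.80 = 7839.8 m.
Barometric formula: P = P₀ exp(−z/H).
z/H = 1880.0/7839.8 = 0.23980; exp(−0.23980) = 0.78679.
P = 754 × 0.78679 = 593.24 mmHg.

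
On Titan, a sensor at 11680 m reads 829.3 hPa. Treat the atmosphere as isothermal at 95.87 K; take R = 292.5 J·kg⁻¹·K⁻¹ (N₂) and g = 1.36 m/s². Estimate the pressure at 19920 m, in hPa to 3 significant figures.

P ≈ 556 hPa

Scale height: H = RT/g = 292.5 × 95.87 / 1.36 = 20619 m.
Between two levels, P₂ = P₁ exp(−Δz/H) with Δz = z₂ − z₁.
Δz = 19920 − 11680 = 8240.0 m; Δz/H = 8240.0/20619 = 0.39963.
P₂ = 829.3 × exp(−0.39963) = 829.3 × 0.67057 = 556.10 hPa.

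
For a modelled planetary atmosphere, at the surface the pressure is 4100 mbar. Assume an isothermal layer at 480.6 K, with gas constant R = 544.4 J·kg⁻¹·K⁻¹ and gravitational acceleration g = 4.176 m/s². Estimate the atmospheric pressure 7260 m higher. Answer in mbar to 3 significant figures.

P ≈ 3650 mbar

Scale height: H = RT/g = 544.4 × 480.6 / 4.176 = 62653 m.
Barometric formula: P = P₀ exp(−z/H).
z/H = 7260.0/62653 = 0.11588; exp(−0.11588) = 0.89058.
P = 4100 × 0.89058 = 3651.4 mbar.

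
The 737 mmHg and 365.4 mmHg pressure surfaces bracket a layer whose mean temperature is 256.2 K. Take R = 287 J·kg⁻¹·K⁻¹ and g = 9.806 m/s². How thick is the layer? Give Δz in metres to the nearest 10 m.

Hypsometric equation: Δz = (R T̄/g) ln(P₁/P₂).
R T̄/g = 287 × 256.2 / 9.806 = 7498.4 m.
ln(737/365.4) = ln(2.0170) = 0.70161.
Δz = 7498.4 × 0.70161 = 5261.0 m.

Δz ≈ 5260 m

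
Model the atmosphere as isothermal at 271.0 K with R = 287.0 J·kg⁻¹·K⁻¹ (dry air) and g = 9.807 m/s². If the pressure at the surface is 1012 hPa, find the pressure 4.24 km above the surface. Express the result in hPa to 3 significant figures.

P ≈ 593 hPa

Scale height: H = RT/g = 287.0 × 271.0 / 9.807 = 7930.8 m.
Barometric formula: P = P₀ exp(−z/H).
z/H = 4240.0/7930.8 = 0.53462; exp(−0.53462) = 0.58589.
P = 1012 × 0.58589 = 592.92 hPa.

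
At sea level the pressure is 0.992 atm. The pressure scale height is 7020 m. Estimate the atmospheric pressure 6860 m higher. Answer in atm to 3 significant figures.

P ≈ 0.373 atm

Barometric formula: P = P₀ exp(−z/H).
z/H = 6860.0/7020.0 = 0.97721; exp(−0.97721) = 0.37636.
P = 0.992 × 0.37636 = 0.37335 atm.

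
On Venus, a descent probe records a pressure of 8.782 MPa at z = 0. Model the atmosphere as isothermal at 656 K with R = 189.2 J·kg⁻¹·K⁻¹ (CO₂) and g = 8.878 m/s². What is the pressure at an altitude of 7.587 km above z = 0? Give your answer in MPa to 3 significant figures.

P ≈ 5.10 MPa

Scale height: H = RT/g = 189.2 × 656 / 8.878 = 13980 m.
Barometric formula: P = P₀ exp(−z/H).
z/H = 7587.0/13980 = 0.54270; exp(−0.54270) = 0.58118.
P = 8.782 × 0.58118 = 5.1039 MPa.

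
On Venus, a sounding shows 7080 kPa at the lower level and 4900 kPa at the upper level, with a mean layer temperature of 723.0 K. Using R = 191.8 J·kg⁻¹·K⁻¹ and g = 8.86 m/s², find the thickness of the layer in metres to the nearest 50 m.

Hypsometric equation: Δz = (R T̄/g) ln(P₁/P₂).
R T̄/g = 191.8 × 723.0 / 8.86 = 15651 m.
ln(7080/4900) = ln(1.4449) = 0.36804.
Δz = 15651 × 0.36804 = 5760.2 m.

Δz ≈ 5750 m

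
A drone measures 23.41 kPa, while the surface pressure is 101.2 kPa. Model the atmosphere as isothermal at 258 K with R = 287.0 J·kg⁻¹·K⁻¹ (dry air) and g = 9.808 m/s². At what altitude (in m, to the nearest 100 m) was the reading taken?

Scale height: H = RT/g = 287.0 × 258 / 9.808 = 7549.6 m.
Invert the barometric formula: z = H ln(P₀/P).
P₀/P = 101.2/23.41 = 4.3229; ln(4.3229) = 1.4639.
z = 7549.6 × 1.4639 = 11052 m.

z ≈ 11100 m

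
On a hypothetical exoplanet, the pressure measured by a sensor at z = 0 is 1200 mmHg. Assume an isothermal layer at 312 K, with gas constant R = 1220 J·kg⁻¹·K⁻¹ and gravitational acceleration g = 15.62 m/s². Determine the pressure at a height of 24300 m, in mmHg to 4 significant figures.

Scale height: H = RT/g = 1220 × 312 / 15.62 = 24369 m.
Barometric formula: P = P₀ exp(−z/H).
z/H = 24300/24369 = 0.99717; exp(−0.99717) = 0.36892.
P = 1200 × 0.36892 = 442.70 mmHg.

P ≈ 442.7 mmHg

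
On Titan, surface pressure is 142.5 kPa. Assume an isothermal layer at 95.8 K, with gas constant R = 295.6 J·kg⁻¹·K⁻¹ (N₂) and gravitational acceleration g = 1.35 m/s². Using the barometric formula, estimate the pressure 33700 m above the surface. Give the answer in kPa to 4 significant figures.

Scale height: H = RT/g = 295.6 × 95.8 / 1.35 = 20977 m.
Barometric formula: P = P₀ exp(−z/H).
z/H = 33700/20977 = 1.6065; exp(−1.6065) = 0.20059.
P = 142.5 × 0.20059 = 28.584 kPa.

P ≈ 28.58 kPa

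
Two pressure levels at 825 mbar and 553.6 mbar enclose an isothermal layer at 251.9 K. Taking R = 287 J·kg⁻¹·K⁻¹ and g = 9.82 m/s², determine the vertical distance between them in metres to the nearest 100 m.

Δz ≈ 2900 m

Hypsometric equation: Δz = (R T̄/g) ln(P₁/P₂).
R T̄/g = 287 × 251.9 / 9.82 = 7362.0 m.
ln(825/553.6) = ln(1.4902) = 0.39891.
Δz = 7362.0 × 0.39891 = 2936.8 m.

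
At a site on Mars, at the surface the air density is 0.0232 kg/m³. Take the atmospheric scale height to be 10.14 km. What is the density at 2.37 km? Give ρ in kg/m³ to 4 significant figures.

In an isothermal atmosphere, density decays like pressure: ρ = ρ₀ exp(−z/H).
z/H = 2370.0/10140 = 0.23373; exp(−0.23373) = 0.79158.
ρ = 0.0232 × 0.79158 = 0.018365 kg/m³.

ρ ≈ 0.01836 kg/m³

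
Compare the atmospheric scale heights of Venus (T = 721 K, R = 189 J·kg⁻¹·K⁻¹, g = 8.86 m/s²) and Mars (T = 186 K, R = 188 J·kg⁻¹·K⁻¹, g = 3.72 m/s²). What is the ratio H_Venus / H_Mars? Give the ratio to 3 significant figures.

H_Venus/H_Mars ≈ 1.64

H = RT/g for each body.
H_Venus = 189 × 721 / 8.86 = 15380 m.
H_Mars = 188 × 186 / 3.72 = 9400.0 m.
H_Venus/H_Mars = 15380/9400.0 = 1.6362.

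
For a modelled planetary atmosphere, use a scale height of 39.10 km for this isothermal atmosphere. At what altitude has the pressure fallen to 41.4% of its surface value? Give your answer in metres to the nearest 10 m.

Set P/P₀ = exp(−z/H) = 0.414, so z = −H ln(0.414).
−ln(0.414) = 0.88189; z = 39100 × 0.88189 = 34482 m.

z ≈ 34480 m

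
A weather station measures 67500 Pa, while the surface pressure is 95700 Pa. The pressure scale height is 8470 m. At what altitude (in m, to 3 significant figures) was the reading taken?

z ≈ 2960 m

Invert the barometric formula: z = H ln(P₀/P).
P₀/P = 95700/67500 = 1.4178; ln(1.4178) = 0.34911.
z = 8470.0 × 0.34911 = 2957.0 m.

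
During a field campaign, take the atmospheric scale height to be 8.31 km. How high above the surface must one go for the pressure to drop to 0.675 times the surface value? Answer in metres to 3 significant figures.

Set P/P₀ = exp(−z/H) = 0.675, so z = −H ln(0.675).
−ln(0.675) = 0.39304; z = 8310.0 × 0.39304 = 3266.2 m.

z ≈ 3270 m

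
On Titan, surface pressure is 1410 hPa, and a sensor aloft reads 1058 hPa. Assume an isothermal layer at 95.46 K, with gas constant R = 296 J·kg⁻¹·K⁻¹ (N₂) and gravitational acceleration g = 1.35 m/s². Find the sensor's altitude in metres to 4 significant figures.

Scale height: H = RT/g = 296 × 95.46 / 1.35 = 20930 m.
Invert the barometric formula: z = H ln(P₀/P).
P₀/P = 1410/1058 = 1.3327; ln(1.3327) = 0.28721.
z = 20930 × 0.28721 = 6011.3 m.

z ≈ 6011 m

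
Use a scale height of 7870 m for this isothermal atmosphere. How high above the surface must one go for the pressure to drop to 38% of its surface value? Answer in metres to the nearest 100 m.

Set P/P₀ = exp(−z/H) = 0.38, so z = −H ln(0.38).
−ln(0.38) = 0.96758; z = 7870.0 × 0.96758 = 7614.9 m.

z ≈ 7600 m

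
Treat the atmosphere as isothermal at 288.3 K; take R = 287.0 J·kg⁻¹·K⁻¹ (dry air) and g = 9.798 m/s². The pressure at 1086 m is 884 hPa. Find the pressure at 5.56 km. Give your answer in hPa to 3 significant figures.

P ≈ 520 hPa

Scale height: H = RT/g = 287.0 × 288.3 / 9.798 = 8444.8 m.
Between two levels, P₂ = P₁ exp(−Δz/H) with Δz = z₂ − z₁.
Δz = 5560.0 − 1086.0 = 4474.0 m; Δz/H = 4474.0/8444.8 = 0.52979.
P₂ = 884 × exp(−0.52979) = 884 × 0.58873 = 520.44 hPa.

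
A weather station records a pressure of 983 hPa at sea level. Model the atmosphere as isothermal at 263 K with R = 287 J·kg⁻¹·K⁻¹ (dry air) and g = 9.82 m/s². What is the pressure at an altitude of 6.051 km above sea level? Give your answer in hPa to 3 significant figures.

P ≈ 447 hPa

Scale height: H = RT/g = 287 × 263 / 9.82 = 7686.5 m.
Barometric formula: P = P₀ exp(−z/H).
z/H = 6051.0/7686.5 = 0.78722; exp(−0.78722) = 0.45511.
P = 983 × 0.45511 = 447.37 hPa.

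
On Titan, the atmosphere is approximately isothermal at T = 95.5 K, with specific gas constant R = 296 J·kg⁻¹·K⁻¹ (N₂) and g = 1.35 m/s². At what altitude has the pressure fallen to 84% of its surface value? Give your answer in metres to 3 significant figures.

z ≈ 3650 m

Scale height: H = RT/g = 296 × 95.5 / 1.35 = 20939 m.
Set P/P₀ = exp(−z/H) = 0.84, so z = −H ln(0.84).
−ln(0.84) = 0.17435; z = 20939 × 0.17435 = 3650.7 m.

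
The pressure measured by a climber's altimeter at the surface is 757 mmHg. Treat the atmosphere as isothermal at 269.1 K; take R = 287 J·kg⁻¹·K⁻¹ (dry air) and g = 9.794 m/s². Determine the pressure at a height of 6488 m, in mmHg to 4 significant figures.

P ≈ 332.5 mmHg

Scale height: H = RT/g = 287 × 269.1 / 9.794 = 7885.6 m.
Barometric formula: P = P₀ exp(−z/H).
z/H = 6488.0/7885.6 = 0.82277; exp(−0.82277) = 0.43921.
P = 757 × 0.43921 = 332.48 mmHg.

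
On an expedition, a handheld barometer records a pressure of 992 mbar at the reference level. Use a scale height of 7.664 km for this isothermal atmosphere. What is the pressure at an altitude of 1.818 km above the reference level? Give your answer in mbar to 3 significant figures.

Barometric formula: P = P₀ exp(−z/H).
z/H = 1818.0/7664.0 = 0.23721; exp(−0.23721) = 0.78883.
P = 992 × 0.78883 = 782.52 mbar.

P ≈ 783 mbar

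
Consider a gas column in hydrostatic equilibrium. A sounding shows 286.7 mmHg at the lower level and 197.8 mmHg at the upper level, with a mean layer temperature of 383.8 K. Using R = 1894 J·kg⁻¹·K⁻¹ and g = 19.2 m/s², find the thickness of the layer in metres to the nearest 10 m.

Hypsometric equation: Δz = (R T̄/g) ln(P₁/P₂).
R T̄/g = 1894 × 383.8 / 19.2 = 37860 m.
ln(286.7/197.8) = ln(1.4494) = 0.37115.
Δz = 37860 × 0.37115 = 14052 m.

Δz ≈ 14050 m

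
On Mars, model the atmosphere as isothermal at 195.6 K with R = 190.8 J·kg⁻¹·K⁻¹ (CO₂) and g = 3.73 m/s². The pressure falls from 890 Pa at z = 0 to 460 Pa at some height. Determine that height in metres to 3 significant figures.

z ≈ 6600 m

Scale height: H = RT/g = 190.8 × 195.6 / 3.73 = 10005 m.
Invert the barometric formula: z = H ln(P₀/P).
P₀/P = 890/460 = 1.9348; ln(1.9348) = 0.66000.
z = 10005 × 0.66000 = 6603.3 m.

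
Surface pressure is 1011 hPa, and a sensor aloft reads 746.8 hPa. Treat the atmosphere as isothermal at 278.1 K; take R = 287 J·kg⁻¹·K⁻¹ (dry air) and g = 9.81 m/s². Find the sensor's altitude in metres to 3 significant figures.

z ≈ 2460 m

Scale height: H = RT/g = 287 × 278.1 / 9.81 = 8136.1 m.
Invert the barometric formula: z = H ln(P₀/P).
P₀/P = 1011/746.8 = 1.3538; ln(1.3538) = 0.30292.
z = 8136.1 × 0.30292 = 2464.6 m.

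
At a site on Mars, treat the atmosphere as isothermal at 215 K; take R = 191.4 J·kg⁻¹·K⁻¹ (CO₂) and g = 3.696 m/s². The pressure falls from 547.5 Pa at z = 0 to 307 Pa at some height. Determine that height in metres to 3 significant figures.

Scale height: H = RT/g = 191.4 × 215 / 3.696 = 11134 m.
Invert the barometric formula: z = H ln(P₀/P).
P₀/P = 547.5/307 = 1.7834; ln(1.7834) = 0.57852.
z = 11134 × 0.57852 = 6441.2 m.

z ≈ 6440 m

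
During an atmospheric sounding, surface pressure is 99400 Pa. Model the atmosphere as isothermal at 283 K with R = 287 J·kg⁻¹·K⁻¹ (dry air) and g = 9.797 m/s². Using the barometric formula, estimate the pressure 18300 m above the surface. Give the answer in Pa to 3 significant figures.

P ≈ 10900 Pa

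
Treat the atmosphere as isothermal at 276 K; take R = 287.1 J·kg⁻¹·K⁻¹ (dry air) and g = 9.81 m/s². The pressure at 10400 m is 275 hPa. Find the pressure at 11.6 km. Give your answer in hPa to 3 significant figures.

P ≈ 237 hPa

Scale height: H = RT/g = 287.1 × 276 / 9.81 = 8077.4 m.
Between two levels, P₂ = P₁ exp(−Δz/H) with Δz = z₂ − z₁.
Δz = 11600 − 10400 = 1200.0 m; Δz/H = 1200.0/8077.4 = 0.14856.
P₂ = 275 × exp(−0.14856) = 275 × 0.86195 = 237.04 hPa.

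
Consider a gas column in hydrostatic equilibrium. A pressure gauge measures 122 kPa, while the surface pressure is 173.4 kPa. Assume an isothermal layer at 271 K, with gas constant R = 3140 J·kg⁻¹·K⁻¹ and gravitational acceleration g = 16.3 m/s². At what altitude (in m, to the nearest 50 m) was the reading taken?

Scale height: H = RT/g = 3140 × 271 / 16.3 = 52205 m.
Invert the barometric formula: z = H ln(P₀/P).
P₀/P = 173.4/122 = 1.4213; ln(1.4213) = 0.35157.
z = 52205 × 0.35157 = 18354 m.

z ≈ 18350 m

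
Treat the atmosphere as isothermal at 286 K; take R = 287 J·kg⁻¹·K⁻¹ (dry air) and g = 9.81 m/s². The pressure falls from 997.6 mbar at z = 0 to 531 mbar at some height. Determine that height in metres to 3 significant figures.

z ≈ 5280 m

Scale height: H = RT/g = 287 × 286 / 9.81 = 8367.2 m.
Invert the barometric formula: z = H ln(P₀/P).
P₀/P = 997.6/531 = 1.8787; ln(1.8787) = 0.63058.
z = 8367.2 × 0.63058 = 5276.2 m.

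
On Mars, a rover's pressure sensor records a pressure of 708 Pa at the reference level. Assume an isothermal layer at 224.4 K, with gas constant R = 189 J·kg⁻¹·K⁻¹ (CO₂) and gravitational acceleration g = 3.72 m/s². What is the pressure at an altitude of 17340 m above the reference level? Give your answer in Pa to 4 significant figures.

Scale height: H = RT/g = 189 × 224.4 / 3.72 = 11401 m.
Barometric formula: P = P₀ exp(−z/H).
z/H = 17340/11401 = 1.5209; exp(−1.5209) = 0.21852.
P = 708 × 0.21852 = 154.71 Pa.

P ≈ 154.7 Pa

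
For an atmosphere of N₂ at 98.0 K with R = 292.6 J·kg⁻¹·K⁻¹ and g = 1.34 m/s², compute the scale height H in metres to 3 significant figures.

The scale height of an isothermal atmosphere is H = RT/g.
H = 292.6 × 98.0 / 1.34 = 28675/1.34 = 21399 m.

H ≈ 21400 m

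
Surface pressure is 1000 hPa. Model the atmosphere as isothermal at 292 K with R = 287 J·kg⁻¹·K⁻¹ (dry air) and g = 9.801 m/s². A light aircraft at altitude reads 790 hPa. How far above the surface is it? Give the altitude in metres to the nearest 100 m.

Scale height: H = RT/g = 287 × 292 / 9.801 = 8550.6 m.
Invert the barometric formula: z = H ln(P₀/P).
P₀/P = 1000/790 = 1.2658; ln(1.2658) = 0.23570.
z = 8550.6 × 0.23570 = 2015.4 m.

z ≈ 2000 m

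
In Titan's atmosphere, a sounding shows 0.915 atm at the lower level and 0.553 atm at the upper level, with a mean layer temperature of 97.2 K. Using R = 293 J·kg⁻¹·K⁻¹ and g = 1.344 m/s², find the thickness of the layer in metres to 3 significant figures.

Δz ≈ 10700 m

Hypsometric equation: Δz = (R T̄/g) ln(P₁/P₂).
R T̄/g = 293 × 97.2 / 1.344 = 21190 m.
ln(0.915/0.553) = ln(1.6546) = 0.50356.
Δz = 21190 × 0.50356 = 10670 m.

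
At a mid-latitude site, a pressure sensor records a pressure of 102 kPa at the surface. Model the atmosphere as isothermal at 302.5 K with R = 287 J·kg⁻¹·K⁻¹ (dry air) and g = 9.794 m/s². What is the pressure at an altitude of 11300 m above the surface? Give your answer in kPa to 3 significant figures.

P ≈ 28.5 kPa

Scale height: H = RT/g = 287 × 302.5 / 9.794 = 8864.4 m.
Barometric formula: P = P₀ exp(−z/H).
z/H = 11300/8864.4 = 1.2748; exp(−1.2748) = 0.27949.
P = 102 × 0.27949 = 28.508 kPa.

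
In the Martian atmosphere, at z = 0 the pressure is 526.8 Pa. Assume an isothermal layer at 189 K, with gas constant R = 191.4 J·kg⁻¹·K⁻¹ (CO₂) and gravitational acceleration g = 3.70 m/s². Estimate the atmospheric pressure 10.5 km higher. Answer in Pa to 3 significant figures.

Scale height: H = RT/g = 191.4 × 189 / 3.70 = 9776.9 m.
Barometric formula: P = P₀ exp(−z/H).
z/H = 10500/9776.9 = 1.0740; exp(−1.0740) = 0.34164.
P = 526.8 × 0.34164 = 179.98 Pa.

P ≈ 180 Pa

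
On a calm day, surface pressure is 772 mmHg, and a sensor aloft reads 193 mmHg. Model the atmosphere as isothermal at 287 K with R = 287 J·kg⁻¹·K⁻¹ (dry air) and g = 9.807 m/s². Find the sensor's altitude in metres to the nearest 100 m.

z ≈ 11600 m

Scale height: H = RT/g = 287 × 287 / 9.807 = 8399.0 m.
Invert the barometric formula: z = H ln(P₀/P).
P₀/P = 772/193 = 4.0000; ln(4.0000) = 1.3863.
z = 8399.0 × 1.3863 = 11644 m.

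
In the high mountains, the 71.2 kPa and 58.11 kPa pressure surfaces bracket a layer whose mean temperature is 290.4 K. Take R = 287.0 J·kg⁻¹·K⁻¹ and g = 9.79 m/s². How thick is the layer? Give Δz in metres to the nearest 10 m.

Δz ≈ 1730 m

Hypsometric equation: Δz = (R T̄/g) ln(P₁/P₂).
R T̄/g = 287.0 × 290.4 / 9.79 = 8513.3 m.
ln(71.2/58.11) = ln(1.2253) = 0.20319.
Δz = 8513.3 × 0.20319 = 1729.8 m.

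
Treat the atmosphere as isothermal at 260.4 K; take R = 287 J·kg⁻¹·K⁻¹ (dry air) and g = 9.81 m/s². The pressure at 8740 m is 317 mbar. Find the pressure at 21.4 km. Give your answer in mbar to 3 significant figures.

P ≈ 60.2 mbar

Scale height: H = RT/g = 287 × 260.4 / 9.81 = 7618.2 m.
Between two levels, P₂ = P₁ exp(−Δz/H) with Δz = z₂ − z₁.
Δz = 21400 − 8740.0 = 12660 m; Δz/H = 12660/7618.2 = 1.6618.
P₂ = 317 × exp(−1.6618) = 317 × 0.18980 = 60.167 mbar.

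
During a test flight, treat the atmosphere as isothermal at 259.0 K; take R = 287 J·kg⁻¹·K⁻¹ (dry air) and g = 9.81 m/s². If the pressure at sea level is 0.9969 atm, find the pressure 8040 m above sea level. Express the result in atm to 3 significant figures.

P ≈ 0.345 atm

Scale height: H = RT/g = 287 × 259.0 / 9.81 = 7577.3 m.
Barometric formula: P = P₀ exp(−z/H).
z/H = 8040.0/7577.3 = 1.0611; exp(−1.0611) = 0.34607.
P = 0.9969 × 0.34607 = 0.34500 atm.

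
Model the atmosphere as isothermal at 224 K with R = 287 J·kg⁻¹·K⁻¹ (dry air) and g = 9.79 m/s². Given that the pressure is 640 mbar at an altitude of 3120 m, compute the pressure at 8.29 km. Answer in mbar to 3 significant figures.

P ≈ 291 mbar

Scale height: H = RT/g = 287 × 224 / 9.79 = 6566.7 m.
Between two levels, P₂ = P₁ exp(−Δz/H) with Δz = z₂ − z₁.
Δz = 8290.0 − 3120.0 = 5170.0 m; Δz/H = 5170.0/6566.7 = 0.78731.
P₂ = 640 × exp(−0.78731) = 640 × 0.45507 = 291.24 mbar.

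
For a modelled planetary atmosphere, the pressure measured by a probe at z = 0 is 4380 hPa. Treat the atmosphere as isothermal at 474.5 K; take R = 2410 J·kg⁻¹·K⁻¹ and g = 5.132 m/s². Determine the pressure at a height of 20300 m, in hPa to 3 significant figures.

P ≈ 4000 hPa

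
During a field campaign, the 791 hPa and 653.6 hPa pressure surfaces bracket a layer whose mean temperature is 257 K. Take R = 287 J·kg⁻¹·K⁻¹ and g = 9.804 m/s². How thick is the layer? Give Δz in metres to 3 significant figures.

Δz ≈ 1440 m

Hypsometric equation: Δz = (R T̄/g) ln(P₁/P₂).
R T̄/g = 287 × 257 / 9.804 = 7523.4 m.
ln(791/653.6) = ln(1.2102) = 0.19079.
Δz = 7523.4 × 0.19079 = 1435.4 m.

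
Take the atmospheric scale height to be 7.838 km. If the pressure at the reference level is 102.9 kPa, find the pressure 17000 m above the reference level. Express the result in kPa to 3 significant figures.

P ≈ 11.8 kPa

Barometric formula: P = P₀ exp(−z/H).
z/H = 17000/7838.0 = 2.1689; exp(−2.1689) = 0.11430.
P = 102.9 × 0.11430 = 11.761 kPa.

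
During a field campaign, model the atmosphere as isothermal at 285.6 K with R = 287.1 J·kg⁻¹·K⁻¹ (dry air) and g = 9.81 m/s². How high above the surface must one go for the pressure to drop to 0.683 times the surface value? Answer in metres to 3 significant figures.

Scale height: H = RT/g = 287.1 × 285.6 / 9.81 = 8358.4 m.
Set P/P₀ = exp(−z/H) = 0.683, so z = −H ln(0.683).
−ln(0.683) = 0.38126; z = 8358.4 × 0.38126 = 3186.7 m.

z ≈ 3190 m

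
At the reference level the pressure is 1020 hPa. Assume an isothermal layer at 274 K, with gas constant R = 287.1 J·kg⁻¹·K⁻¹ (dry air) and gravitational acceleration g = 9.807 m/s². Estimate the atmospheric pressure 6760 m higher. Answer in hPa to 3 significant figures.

Scale height: H = RT/g = 287.1 × 274 / 9.807 = 8021.4 m.
Barometric formula: P = P₀ exp(−z/H).
z/H = 6760.0/8021.4 = 0.84275; exp(−0.84275) = 0.43052.
P = 1020 × 0.43052 = 439.13 hPa.

P ≈ 439 hPa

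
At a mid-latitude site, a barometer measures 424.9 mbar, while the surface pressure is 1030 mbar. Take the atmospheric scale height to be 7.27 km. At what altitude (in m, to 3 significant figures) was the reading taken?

Invert the barometric formula: z = H ln(P₀/P).
P₀/P = 1030/424.9 = 2.4241; ln(2.4241) = 0.88546.
z = 7270.0 × 0.88546 = 6437.3 m.

z ≈ 6440 m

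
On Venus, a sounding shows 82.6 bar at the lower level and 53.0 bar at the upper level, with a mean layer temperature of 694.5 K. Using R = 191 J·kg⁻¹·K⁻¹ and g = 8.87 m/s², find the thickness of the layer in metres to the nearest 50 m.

Hypsometric equation: Δz = (R T̄/g) ln(P₁/P₂).
R T̄/g = 191 × 694.5 / 8.87 = 14955 m.
ln(82.6/53.0) = ln(1.5585) = 0.44372.
Δz = 14955 × 0.44372 = 6635.8 m.

Δz ≈ 6650 m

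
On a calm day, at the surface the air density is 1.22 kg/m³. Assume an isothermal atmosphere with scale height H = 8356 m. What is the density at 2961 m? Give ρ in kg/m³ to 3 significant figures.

In an isothermal atmosphere, density decays like pressure: ρ = ρ₀ exp(−z/H).
z/H = 2961.0/8356.0 = 0.35436; exp(−0.35436) = 0.70162.
ρ = 1.22 × 0.70162 = 0.85598 kg/m³.

ρ ≈ 0.856 kg/m³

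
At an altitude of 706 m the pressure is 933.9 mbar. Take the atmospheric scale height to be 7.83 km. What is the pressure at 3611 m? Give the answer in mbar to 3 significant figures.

Between two levels, P₂ = P₁ exp(−Δz/H) with Δz = z₂ − z₁.
Δz = 3611.0 − 706.00 = 2905.0 m; Δz/H = 2905.0/7830.0 = 0.37101.
P₂ = 933.9 × exp(−0.37101) = 933.9 × 0.69004 = 644.43 mbar.

P ≈ 644 mbar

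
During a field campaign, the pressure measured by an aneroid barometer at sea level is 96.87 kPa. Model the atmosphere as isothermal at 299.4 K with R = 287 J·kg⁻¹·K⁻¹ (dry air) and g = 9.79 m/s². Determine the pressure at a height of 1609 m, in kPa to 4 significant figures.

P ≈ 80.64 kPa

Scale height: H = RT/g = 287 × 299.4 / 9.79 = 8777.1 m.
Barometric formula: P = P₀ exp(−z/H).
z/H = 1609.0/8777.1 = 0.18332; exp(−0.18332) = 0.83250.
P = 96.87 × 0.83250 = 80.644 kPa.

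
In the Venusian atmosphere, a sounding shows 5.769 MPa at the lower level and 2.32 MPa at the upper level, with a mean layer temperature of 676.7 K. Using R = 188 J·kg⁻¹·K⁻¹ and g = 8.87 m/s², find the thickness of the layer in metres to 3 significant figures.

Δz ≈ 13100 m

Hypsometric equation: Δz = (R T̄/g) ln(P₁/P₂).
R T̄/g = 188 × 676.7 / 8.87 = 14343 m.
ln(5.769/2.32) = ln(2.4866) = 0.91092.
Δz = 14343 × 0.91092 = 13065 m.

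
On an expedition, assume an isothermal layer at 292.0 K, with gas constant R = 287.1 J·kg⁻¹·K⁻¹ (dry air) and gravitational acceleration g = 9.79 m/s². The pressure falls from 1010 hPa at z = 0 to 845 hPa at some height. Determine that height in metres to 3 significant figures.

Scale height: H = RT/g = 287.1 × 292.0 / 9.79 = 8563.1 m.
Invert the barometric formula: z = H ln(P₀/P).
P₀/P = 1010/845 = 1.1953; ln(1.1953) = 0.17840.
z = 8563.1 × 0.17840 = 1527.7 m.

z ≈ 1530 m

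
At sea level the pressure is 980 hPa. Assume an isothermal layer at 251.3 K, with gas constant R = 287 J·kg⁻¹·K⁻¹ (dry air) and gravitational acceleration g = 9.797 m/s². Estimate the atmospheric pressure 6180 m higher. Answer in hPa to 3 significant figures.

P ≈ 423 hPa

Scale height: H = RT/g = 287 × 251.3 / 9.797 = 7361.8 m.
Barometric formula: P = P₀ exp(−z/H).
z/H = 6180.0/7361.8 = 0.83947; exp(−0.83947) = 0.43194.
P = 980 × 0.43194 = 423.30 hPa.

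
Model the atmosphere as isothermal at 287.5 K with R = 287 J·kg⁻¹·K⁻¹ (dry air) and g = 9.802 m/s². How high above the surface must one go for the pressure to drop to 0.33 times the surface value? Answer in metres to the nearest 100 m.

Scale height: H = RT/g = 287 × 287.5 / 9.802 = 8417.9 m.
Set P/P₀ = exp(−z/H) = 0.33, so z = −H ln(0.33).
−ln(0.33) = 1.1087; z = 8417.9 × 1.1087 = 9332.9 m.

z ≈ 9300 m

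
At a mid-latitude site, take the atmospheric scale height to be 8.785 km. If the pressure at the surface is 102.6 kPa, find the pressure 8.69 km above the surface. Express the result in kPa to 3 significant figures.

P ≈ 38.2 kPa

Barometric formula: P = P₀ exp(−z/H).
z/H = 8690.0/8785.0 = 0.98919; exp(−0.98919) = 0.37188.
P = 102.6 × 0.37188 = 38.155 kPa.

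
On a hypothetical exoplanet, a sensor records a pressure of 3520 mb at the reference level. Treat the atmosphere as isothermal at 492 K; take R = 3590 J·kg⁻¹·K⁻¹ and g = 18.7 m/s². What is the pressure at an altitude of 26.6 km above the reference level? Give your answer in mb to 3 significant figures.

Scale height: H = RT/g = 3590 × 492 / 18.7 = 94453 m.
Barometric formula: P = P₀ exp(−z/H).
z/H = 26600/94453 = 0.28162; exp(−0.28162) = 0.75456.
P = 3520 × 0.75456 = 2656.1 mb.

P ≈ 2660 mb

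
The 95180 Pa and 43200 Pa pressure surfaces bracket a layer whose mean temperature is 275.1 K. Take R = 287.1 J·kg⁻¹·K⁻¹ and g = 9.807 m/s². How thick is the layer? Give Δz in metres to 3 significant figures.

Δz ≈ 6360 m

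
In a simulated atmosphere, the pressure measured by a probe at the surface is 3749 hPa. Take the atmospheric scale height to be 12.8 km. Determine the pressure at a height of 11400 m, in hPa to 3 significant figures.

P ≈ 1540 hPa

Barometric formula: P = P₀ exp(−z/H).
z/H = 11400/12800 = 0.89062; exp(−0.89062) = 0.41040.
P = 3749 × 0.41040 = 1538.6 hPa.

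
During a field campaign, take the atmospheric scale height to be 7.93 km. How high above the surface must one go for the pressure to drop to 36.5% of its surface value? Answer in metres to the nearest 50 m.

z ≈ 8000 m

Set P/P₀ = exp(−z/H) = 0.365, so z = −H ln(0.365).
−ln(0.365) = 1.0079; z = 7930.0 × 1.0079 = 7992.6 m.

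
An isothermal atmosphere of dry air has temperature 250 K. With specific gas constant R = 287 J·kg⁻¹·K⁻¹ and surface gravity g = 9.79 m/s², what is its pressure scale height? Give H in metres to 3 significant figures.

The scale height of an isothermal atmosphere is H = RT/g.
H = 287 × 250 / 9.79 = 71750/9.79 = 7328.9 m.

H ≈ 7330 m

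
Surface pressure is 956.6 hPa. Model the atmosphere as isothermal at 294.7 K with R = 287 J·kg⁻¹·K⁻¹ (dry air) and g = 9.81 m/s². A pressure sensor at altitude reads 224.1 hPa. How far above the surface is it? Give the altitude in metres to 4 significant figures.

z ≈ 12510 m

Scale height: H = RT/g = 287 × 294.7 / 9.81 = 8621.7 m.
Invert the barometric formula: z = H ln(P₀/P).
P₀/P = 956.6/224.1 = 4.2686; ln(4.2686) = 1.4513.
z = 8621.7 × 1.4513 = 12513 m.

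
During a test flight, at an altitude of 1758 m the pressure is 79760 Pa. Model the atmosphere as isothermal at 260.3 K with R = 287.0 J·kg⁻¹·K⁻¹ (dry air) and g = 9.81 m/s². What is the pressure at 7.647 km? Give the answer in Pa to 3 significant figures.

Scale height: H = RT/g = 287.0 × 260.3 / 9.81 = 7615.3 m.
Between two levels, P₂ = P₁ exp(−Δz/H) with Δz = z₂ − z₁.
Δz = 7647.0 − 1758.0 = 5889.0 m; Δz/H = 5889.0/7615.3 = 0.77331.
P₂ = 79760 × exp(−0.77331) = 79760 × 0.46148 = 36808 Pa.

P ≈ 36800 Pa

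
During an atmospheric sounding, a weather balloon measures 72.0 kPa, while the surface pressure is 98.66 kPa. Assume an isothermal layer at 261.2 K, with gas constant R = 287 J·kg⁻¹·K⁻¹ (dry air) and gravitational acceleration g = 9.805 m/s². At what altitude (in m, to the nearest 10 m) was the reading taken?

z ≈ 2410 m

Scale height: H = RT/g = 287 × 261.2 / 9.805 = 7645.5 m.
Invert the barometric formula: z = H ln(P₀/P).
P₀/P = 98.66/72.0 = 1.3703; ln(1.3703) = 0.31503.
z = 7645.5 × 0.31503 = 2408.6 m.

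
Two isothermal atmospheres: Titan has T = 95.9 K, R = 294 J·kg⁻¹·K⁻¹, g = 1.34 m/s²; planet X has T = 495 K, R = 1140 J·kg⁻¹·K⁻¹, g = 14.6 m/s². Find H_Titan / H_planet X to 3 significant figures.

H = RT/g for each body.
H_Titan = 294 × 95.9 / 1.34 = 21041 m.
H_planet X = 1140 × 495 / 14.6 = 38651 m.
H_Titan/H_planet X = 21041/38651 = 0.54438.

H_Titan/H_planet X ≈ 0.544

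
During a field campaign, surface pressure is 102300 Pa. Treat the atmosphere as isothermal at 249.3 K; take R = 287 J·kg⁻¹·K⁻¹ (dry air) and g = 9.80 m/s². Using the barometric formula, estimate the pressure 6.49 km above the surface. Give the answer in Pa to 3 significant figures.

P ≈ 42100 Pa

Scale height: H = RT/g = 287 × 249.3 / 9.80 = 7300.9 m.
Barometric formula: P = P₀ exp(−z/H).
z/H = 6490.0/7300.9 = 0.88893; exp(−0.88893) = 0.41110.
P = 102300 × 0.41110 = 42056 Pa.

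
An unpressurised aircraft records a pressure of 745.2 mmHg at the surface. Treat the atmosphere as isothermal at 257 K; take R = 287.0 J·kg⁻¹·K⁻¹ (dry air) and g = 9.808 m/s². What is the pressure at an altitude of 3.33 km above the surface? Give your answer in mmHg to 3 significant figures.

P ≈ 479 mmHg

Scale height: H = RT/g = 287.0 × 257 / 9.808 = 7520.3 m.
Barometric formula: P = P₀ exp(−z/H).
z/H = 3330.0/7520.3 = 0.44280; exp(−0.44280) = 0.64224.
P = 745.2 × 0.64224 = 478.60 mmHg.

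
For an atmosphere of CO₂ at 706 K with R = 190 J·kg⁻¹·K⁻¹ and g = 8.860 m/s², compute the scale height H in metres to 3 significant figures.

H ≈ 15100 m

The scale height of an isothermal atmosphere is H = RT/g.
H = 190 × 706 / 8.860 = 134140/8.860 = 15140 m.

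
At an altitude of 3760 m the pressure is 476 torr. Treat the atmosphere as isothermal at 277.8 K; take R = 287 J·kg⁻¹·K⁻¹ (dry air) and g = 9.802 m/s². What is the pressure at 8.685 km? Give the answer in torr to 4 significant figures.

Scale height: H = RT/g = 287 × 277.8 / 9.802 = 8133.9 m.
Between two levels, P₂ = P₁ exp(−Δz/H) with Δz = z₂ − z₁.
Δz = 8685.0 − 3760.0 = 4925.0 m; Δz/H = 4925.0/8133.9 = 0.60549.
P₂ = 476 × exp(−0.60549) = 476 × 0.54581 = 259.81 torr.

P ≈ 259.8 torr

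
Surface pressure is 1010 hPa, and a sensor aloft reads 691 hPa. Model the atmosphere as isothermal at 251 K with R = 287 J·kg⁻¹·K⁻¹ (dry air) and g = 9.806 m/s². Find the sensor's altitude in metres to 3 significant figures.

z ≈ 2790 m

Scale height: H = RT/g = 287 × 251 / 9.806 = 7346.2 m.
Invert the barometric formula: z = H ln(P₀/P).
P₀/P = 1010/691 = 1.4616; ln(1.4616) = 0.37953.
z = 7346.2 × 0.37953 = 2788.1 m.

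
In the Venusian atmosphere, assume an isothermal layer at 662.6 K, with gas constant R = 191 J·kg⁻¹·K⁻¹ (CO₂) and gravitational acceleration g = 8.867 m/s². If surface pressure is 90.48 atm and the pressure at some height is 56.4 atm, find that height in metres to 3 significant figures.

Scale height: H = RT/g = 191 × 662.6 / 8.867 = 14273 m.
Invert the barometric formula: z = H ln(P₀/P).
P₀/P = 90.48/56.4 = 1.6043; ln(1.6043) = 0.47269.
z = 14273 × 0.47269 = 6746.7 m.

z ≈ 6750 m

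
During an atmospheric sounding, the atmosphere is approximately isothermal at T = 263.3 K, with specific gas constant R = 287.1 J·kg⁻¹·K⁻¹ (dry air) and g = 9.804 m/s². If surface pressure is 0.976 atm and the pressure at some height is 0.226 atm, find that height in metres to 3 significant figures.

z ≈ 11300 m

Scale height: H = RT/g = 287.1 × 263.3 / 9.804 = 7710.5 m.
Invert the barometric formula: z = H ln(P₀/P).
P₀/P = 0.976/0.226 = 4.3186; ln(4.3186) = 1.4629.
z = 7710.5 × 1.4629 = 11280 m.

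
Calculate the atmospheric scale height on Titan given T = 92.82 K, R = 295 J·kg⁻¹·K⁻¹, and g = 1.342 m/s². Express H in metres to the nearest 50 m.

The scale height of an isothermal atmosphere is H = RT/g.
H = 295 × 92.82 / 1.342 = 27382/1.342 = 20404 m.

H ≈ 20400 m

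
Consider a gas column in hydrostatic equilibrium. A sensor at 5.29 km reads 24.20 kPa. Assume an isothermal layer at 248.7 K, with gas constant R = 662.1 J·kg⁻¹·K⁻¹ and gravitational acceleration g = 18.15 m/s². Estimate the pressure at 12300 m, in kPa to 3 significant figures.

Scale height: H = RT/g = 662.1 × 248.7 / 18.15 = 9072.4 m.
Between two levels, P₂ = P₁ exp(−Δz/H) with Δz = z₂ − z₁.
Δz = 12300 − 5290.0 = 7010.0 m; Δz/H = 7010.0/9072.4 = 0.77267.
P₂ = 24.20 × exp(−0.77267) = 24.20 × 0.46178 = 11.175 kPa.

P ≈ 11.2 kPa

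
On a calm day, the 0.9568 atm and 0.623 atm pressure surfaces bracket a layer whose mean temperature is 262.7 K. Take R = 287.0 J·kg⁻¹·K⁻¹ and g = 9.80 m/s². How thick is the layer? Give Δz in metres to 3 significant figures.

Δz ≈ 3300 m

Hypsometric equation: Δz = (R T̄/g) ln(P₁/P₂).
R T̄/g = 287.0 × 262.7 / 9.80 = 7693.4 m.
ln(0.9568/0.623) = ln(1.5358) = 0.42905.
Δz = 7693.4 × 0.42905 = 3300.9 m.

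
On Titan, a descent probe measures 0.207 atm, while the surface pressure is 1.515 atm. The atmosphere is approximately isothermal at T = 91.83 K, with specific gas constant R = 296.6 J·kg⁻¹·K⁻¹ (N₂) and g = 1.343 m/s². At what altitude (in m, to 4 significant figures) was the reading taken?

z ≈ 40370 m

Scale height: H = RT/g = 296.6 × 91.83 / 1.343 = 20281 m.
Invert the barometric formula: z = H ln(P₀/P).
P₀/P = 1.515/0.207 = 7.3188; ln(7.3188) = 1.9904.
z = 20281 × 1.9904 = 40367 m.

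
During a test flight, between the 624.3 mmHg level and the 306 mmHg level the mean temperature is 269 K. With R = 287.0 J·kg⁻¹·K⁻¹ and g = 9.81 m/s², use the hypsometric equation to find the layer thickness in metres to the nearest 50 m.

Δz ≈ 5600 m

Hypsometric equation: Δz = (R T̄/g) ln(P₁/P₂).
R T̄/g = 287.0 × 269 / 9.81 = 7869.8 m.
ln(624.3/306) = ln(2.0402) = 0.71305.
Δz = 7869.8 × 0.71305 = 5611.6 m.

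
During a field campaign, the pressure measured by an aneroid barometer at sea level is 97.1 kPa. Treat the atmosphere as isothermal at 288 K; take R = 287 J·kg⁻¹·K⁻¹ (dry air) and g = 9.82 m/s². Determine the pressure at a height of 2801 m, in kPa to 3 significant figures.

Scale height: H = RT/g = 287 × 288 / 9.82 = 8417.1 m.
Barometric formula: P = P₀ exp(−z/H).
z/H = 2801.0/8417.1 = 0.33277; exp(−0.33277) = 0.71694.
P = 97.1 × 0.71694 = 69.615 kPa.

P ≈ 69.6 kPa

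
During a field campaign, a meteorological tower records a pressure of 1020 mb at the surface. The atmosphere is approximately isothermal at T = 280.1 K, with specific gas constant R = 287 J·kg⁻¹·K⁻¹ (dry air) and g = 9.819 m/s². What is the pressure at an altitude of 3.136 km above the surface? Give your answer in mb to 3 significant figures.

P ≈ 695 mb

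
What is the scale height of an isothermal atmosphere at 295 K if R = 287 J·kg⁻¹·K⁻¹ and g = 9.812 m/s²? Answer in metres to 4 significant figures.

The scale height of an isothermal atmosphere is H = RT/g.
H = 287 × 295 / 9.812 = 84665/9.812 = 8628.7 m.

H ≈ 8629 m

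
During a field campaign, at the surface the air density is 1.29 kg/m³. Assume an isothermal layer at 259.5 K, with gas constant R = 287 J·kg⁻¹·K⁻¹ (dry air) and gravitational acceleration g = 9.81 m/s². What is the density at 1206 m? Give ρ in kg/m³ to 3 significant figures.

ρ ≈ 1.10 kg/m³

Scale height: H = RT/g = 287 × 259.5 / 9.81 = 7591.9 m.
In an isothermal atmosphere, density decays like pressure: ρ = ρ₀ exp(−z/H).
z/H = 1206.0/7591.9 = 0.15885; exp(−0.15885) = 0.85312.
ρ = 1.29 × 0.85312 = 1.1005 kg/m³.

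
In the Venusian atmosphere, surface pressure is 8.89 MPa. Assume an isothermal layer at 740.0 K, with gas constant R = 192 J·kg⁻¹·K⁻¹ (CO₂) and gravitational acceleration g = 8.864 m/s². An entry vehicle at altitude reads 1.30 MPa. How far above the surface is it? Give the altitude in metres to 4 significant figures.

z ≈ 30820 m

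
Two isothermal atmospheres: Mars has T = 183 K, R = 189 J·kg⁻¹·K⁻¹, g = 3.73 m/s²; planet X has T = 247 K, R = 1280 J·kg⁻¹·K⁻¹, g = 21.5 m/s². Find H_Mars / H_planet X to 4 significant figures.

H = RT/g for each body.
H_Mars = 189 × 183 / 3.73 = 9272.7 m.
H_planet X = 1280 × 247 / 21.5 = 14705 m.
H_Mars/H_planet X = 9272.7/14705 = 0.63058.

H_Mars/H_planet X ≈ 0.6306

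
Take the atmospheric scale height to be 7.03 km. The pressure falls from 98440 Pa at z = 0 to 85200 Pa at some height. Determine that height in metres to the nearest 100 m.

Invert the barometric formula: z = H ln(P₀/P).
P₀/P = 98440/85200 = 1.1554; ln(1.1554) = 0.14445.
z = 7030.0 × 0.14445 = 1015.5 m.

z ≈ 1000 m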